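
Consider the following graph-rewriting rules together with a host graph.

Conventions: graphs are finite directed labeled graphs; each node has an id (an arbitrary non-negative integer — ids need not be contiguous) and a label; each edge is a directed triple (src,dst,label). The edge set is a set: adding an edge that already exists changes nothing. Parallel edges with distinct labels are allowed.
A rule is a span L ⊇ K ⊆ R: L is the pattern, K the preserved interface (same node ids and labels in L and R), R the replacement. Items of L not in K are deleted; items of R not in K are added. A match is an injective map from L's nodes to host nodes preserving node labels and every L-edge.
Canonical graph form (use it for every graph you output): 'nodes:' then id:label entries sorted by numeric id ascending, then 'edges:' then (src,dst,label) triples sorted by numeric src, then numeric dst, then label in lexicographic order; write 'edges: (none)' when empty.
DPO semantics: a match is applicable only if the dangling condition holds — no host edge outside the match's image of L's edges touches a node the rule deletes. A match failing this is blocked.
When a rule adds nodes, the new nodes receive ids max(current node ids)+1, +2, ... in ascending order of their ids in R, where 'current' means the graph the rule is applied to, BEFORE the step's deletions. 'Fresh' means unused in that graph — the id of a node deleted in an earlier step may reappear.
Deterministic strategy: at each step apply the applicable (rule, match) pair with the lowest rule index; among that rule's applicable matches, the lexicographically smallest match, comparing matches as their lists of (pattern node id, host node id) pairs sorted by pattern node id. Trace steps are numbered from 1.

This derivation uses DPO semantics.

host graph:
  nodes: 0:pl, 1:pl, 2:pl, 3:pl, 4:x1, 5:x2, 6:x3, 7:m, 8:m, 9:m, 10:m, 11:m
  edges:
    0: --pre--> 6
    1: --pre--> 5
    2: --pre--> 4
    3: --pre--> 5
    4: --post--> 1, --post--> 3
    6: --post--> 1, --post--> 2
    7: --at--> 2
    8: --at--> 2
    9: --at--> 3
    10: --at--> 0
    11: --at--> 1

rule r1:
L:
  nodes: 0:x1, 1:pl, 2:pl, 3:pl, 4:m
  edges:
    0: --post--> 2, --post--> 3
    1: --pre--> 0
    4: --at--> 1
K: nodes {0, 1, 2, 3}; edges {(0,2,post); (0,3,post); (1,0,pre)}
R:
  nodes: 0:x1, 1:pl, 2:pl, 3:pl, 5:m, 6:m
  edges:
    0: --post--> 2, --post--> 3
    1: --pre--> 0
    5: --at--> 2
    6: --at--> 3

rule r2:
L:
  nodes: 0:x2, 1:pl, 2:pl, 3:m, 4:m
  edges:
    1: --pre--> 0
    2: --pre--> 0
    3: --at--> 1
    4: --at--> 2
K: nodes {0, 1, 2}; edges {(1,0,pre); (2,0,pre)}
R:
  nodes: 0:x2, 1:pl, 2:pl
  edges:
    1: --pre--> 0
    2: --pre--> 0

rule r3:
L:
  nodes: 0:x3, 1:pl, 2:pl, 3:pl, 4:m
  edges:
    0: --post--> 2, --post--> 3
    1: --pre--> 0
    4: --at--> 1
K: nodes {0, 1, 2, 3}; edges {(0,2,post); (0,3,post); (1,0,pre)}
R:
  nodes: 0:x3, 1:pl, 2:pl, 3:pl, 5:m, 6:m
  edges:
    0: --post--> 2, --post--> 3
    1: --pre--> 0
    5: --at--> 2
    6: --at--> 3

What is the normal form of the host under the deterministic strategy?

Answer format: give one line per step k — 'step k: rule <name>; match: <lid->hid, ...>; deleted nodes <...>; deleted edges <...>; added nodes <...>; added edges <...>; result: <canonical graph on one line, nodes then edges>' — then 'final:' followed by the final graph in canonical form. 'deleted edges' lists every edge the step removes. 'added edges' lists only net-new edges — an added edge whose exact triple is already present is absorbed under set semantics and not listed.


step 1: rule r1; match: 0->4, 1->2, 2->1, 3->3, 4->7; deleted nodes 7; deleted edges (7,2,at); added nodes 12, 13; added edges (12,1,at); (13,3,at); result: nodes: 0:pl, 1:pl, 2:pl, 3:pl, 4:x1, 5:x2, 6:x3, 8:m, 9:m, 10:m, 11:m, 12:m, 13:m edges: (0,6,pre); (1,5,pre); (2,4,pre); (3,5,pre); (4,1,post); (4,3,post); (6,1,post); (6,2,post); (8,2,at); (9,3,at); (10,0,at); (11,1,at); (12,1,at); (13,3,at)
step 2: rule r1; match: 0->4, 1->2, 2->1, 3->3, 4->8; deleted nodes 8; deleted edges (8,2,at); added nodes 14, 15; added edges (14,1,at); (15,3,at); result: nodes: 0:pl, 1:pl, 2:pl, 3:pl, 4:x1, 5:x2, 6:x3, 9:m, 10:m, 11:m, 12:m, 13:m, 14:m, 15:m edges: (0,6,pre); (1,5,pre); (2,4,pre); (3,5,pre); (4,1,post); (4,3,post); (6,1,post); (6,2,post); (9,3,at); (10,0,at); (11,1,at); (12,1,at); (13,3,at); (14,1,at); (15,3,at)
step 3: rule r2; match: 0->5, 1->1, 2->3, 3->11, 4->9; deleted nodes 9, 11; deleted edges (9,3,at); (11,1,at); added nodes (none); added edges (none); result: nodes: 0:pl, 1:pl, 2:pl, 3:pl, 4:x1, 5:x2, 6:x3, 10:m, 12:m, 13:m, 14:m, 15:m edges: (0,6,pre); (1,5,pre); (2,4,pre); (3,5,pre); (4,1,post); (4,3,post); (6,1,post); (6,2,post); (10,0,at); (12,1,at); (13,3,at); (14,1,at); (15,3,at)
step 4: rule r2; match: 0->5, 1->1, 2->3, 3->12, 4->13; deleted nodes 12, 13; deleted edges (12,1,at); (13,3,at); added nodes (none); added edges (none); result: nodes: 0:pl, 1:pl, 2:pl, 3:pl, 4:x1, 5:x2, 6:x3, 10:m, 14:m, 15:m edges: (0,6,pre); (1,5,pre); (2,4,pre); (3,5,pre); (4,1,post); (4,3,post); (6,1,post); (6,2,post); (10,0,at); (14,1,at); (15,3,at)
step 5: rule r2; match: 0->5, 1->1, 2->3, 3->14, 4->15; deleted nodes 14, 15; deleted edges (14,1,at); (15,3,at); added nodes (none); added edges (none); result: nodes: 0:pl, 1:pl, 2:pl, 3:pl, 4:x1, 5:x2, 6:x3, 10:m edges: (0,6,pre); (1,5,pre); (2,4,pre); (3,5,pre); (4,1,post); (4,3,post); (6,1,post); (6,2,post); (10,0,at)
step 6: rule r3; match: 0->6, 1->0, 2->1, 3->2, 4->10; deleted nodes 10; deleted edges (10,0,at); added nodes 11, 12; added edges (11,1,at); (12,2,at); result: nodes: 0:pl, 1:pl, 2:pl, 3:pl, 4:x1, 5:x2, 6:x3, 11:m, 12:m edges: (0,6,pre); (1,5,pre); (2,4,pre); (3,5,pre); (4,1,post); (4,3,post); (6,1,post); (6,2,post); (11,1,at); (12,2,at)
step 7: rule r1; match: 0->4, 1->2, 2->1, 3->3, 4->12; deleted nodes 12; deleted edges (12,2,at); added nodes 13, 14; added edges (13,1,at); (14,3,at); result: nodes: 0:pl, 1:pl, 2:pl, 3:pl, 4:x1, 5:x2, 6:x3, 11:m, 13:m, 14:m edges: (0,6,pre); (1,5,pre); (2,4,pre); (3,5,pre); (4,1,post); (4,3,post); (6,1,post); (6,2,post); (11,1,at); (13,1,at); (14,3,at)
step 8: rule r2; match: 0->5, 1->1, 2->3, 3->11, 4->14; deleted nodes 11, 14; deleted edges (11,1,at); (14,3,at); added nodes (none); added edges (none); result: nodes: 0:pl, 1:pl, 2:pl, 3:pl, 4:x1, 5:x2, 6:x3, 13:m edges: (0,6,pre); (1,5,pre); (2,4,pre); (3,5,pre); (4,1,post); (4,3,post); (6,1,post); (6,2,post); (13,1,at)
final:
nodes: 0:pl, 1:pl, 2:pl, 3:pl, 4:x1, 5:x2, 6:x3, 13:m
edges: (0,6,pre); (1,5,pre); (2,4,pre); (3,5,pre); (4,1,post); (4,3,post); (6,1,post); (6,2,post); (13,1,at)


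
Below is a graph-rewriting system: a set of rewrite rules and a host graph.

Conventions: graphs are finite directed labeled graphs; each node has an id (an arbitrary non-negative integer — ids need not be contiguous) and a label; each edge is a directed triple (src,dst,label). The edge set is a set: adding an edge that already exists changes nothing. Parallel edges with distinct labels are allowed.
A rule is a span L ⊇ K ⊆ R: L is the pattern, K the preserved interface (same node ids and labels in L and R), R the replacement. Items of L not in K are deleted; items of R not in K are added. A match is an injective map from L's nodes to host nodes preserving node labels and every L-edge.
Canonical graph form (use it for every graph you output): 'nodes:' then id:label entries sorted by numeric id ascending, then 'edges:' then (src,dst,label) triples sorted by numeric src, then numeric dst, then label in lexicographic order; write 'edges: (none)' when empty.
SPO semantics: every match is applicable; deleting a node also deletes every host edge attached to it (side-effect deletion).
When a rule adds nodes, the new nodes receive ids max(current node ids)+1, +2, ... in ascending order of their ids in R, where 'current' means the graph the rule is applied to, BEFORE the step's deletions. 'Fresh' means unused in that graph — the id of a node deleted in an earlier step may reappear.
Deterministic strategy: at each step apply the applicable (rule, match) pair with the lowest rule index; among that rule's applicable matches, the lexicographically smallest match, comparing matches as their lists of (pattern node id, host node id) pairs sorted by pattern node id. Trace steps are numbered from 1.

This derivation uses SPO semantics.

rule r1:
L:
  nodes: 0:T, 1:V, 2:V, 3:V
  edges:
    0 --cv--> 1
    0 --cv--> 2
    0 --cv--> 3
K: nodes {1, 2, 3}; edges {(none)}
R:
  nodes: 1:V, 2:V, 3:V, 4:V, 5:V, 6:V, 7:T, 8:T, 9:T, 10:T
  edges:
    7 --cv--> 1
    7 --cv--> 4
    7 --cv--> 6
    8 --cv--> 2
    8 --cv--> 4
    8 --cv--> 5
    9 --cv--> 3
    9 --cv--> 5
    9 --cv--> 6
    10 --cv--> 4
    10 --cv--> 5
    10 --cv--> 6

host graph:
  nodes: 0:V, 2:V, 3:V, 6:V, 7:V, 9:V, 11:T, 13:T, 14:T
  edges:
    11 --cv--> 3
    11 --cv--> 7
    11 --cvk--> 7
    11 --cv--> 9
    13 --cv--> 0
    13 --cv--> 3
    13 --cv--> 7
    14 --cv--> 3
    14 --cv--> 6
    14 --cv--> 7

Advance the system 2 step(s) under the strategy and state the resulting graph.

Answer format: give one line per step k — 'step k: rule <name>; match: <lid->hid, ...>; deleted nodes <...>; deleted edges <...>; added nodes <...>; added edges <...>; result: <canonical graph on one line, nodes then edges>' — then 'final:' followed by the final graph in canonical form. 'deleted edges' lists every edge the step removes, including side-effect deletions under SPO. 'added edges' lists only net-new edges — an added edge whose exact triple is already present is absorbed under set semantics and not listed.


step 1: rule r1; match: 0->11, 1->3, 2->7, 3->9; deleted nodes 11; deleted edges (11,3,cv); (11,7,cv); (11,7,cvk); (11,9,cv); added nodes 15, 16, 17, 18, 19, 20, 21; added edges (18,3,cv); (18,15,cv); (18,17,cv); (19,7,cv); (19,15,cv); (19,16,cv); (20,9,cv); (20,16,cv); (20,17,cv); (21,15,cv); (21,16,cv); (21,17,cv); result: nodes: 0:V, 2:V, 3:V, 6:V, 7:V, 9:V, 13:T, 14:T, 15:V, 16:V, 17:V, 18:T, 19:T, 20:T, 21:T edges: (13,0,cv); (13,3,cv); (13,7,cv); (14,3,cv); (14,6,cv); (14,7,cv); (18,3,cv); (18,15,cv); (18,17,cv); (19,7,cv); (19,15,cv); (19,16,cv); (20,9,cv); (20,16,cv); (20,17,cv); (21,15,cv); (21,16,cv); (21,17,cv)
step 2: rule r1; match: 0->13, 1->0, 2->3, 3->7; deleted nodes 13; deleted edges (13,0,cv); (13,3,cv); (13,7,cv); added nodes 22, 23, 24, 25, 26, 27, 28; added edges (25,0,cv); (25,22,cv); (25,24,cv); (26,3,cv); (26,22,cv); (26,23,cv); (27,7,cv); (27,23,cv); (27,24,cv); (28,22,cv); (28,23,cv); (28,24,cv); result: nodes: 0:V, 2:V, 3:V, 6:V, 7:V, 9:V, 14:T, 15:V, 16:V, 17:V, 18:T, 19:T, 20:T, 21:T, 22:V, 23:V, 24:V, 25:T, 26:T, 27:T, 28:T edges: (14,3,cv); (14,6,cv); (14,7,cv); (18,3,cv); (18,15,cv); (18,17,cv); (19,7,cv); (19,15,cv); (19,16,cv); (20,9,cv); (20,16,cv); (20,17,cv); (21,15,cv); (21,16,cv); (21,17,cv); (25,0,cv); (25,22,cv); (25,24,cv); (26,3,cv); (26,22,cv); (26,23,cv); (27,7,cv); (27,23,cv); (27,24,cv); (28,22,cv); (28,23,cv); (28,24,cv)
final:
nodes: 0:V, 2:V, 3:V, 6:V, 7:V, 9:V, 14:T, 15:V, 16:V, 17:V, 18:T, 19:T, 20:T, 21:T, 22:V, 23:V, 24:V, 25:T, 26:T, 27:T, 28:T
edges: (14,3,cv); (14,6,cv); (14,7,cv); (18,3,cv); (18,15,cv); (18,17,cv); (19,7,cv); (19,15,cv); (19,16,cv); (20,9,cv); (20,16,cv); (20,17,cv); (21,15,cv); (21,16,cv); (21,17,cv); (25,0,cv); (25,22,cv); (25,24,cv); (26,3,cv); (26,22,cv); (26,23,cv); (27,7,cv); (27,23,cv); (27,24,cv); (28,22,cv); (28,23,cv); (28,24,cv)


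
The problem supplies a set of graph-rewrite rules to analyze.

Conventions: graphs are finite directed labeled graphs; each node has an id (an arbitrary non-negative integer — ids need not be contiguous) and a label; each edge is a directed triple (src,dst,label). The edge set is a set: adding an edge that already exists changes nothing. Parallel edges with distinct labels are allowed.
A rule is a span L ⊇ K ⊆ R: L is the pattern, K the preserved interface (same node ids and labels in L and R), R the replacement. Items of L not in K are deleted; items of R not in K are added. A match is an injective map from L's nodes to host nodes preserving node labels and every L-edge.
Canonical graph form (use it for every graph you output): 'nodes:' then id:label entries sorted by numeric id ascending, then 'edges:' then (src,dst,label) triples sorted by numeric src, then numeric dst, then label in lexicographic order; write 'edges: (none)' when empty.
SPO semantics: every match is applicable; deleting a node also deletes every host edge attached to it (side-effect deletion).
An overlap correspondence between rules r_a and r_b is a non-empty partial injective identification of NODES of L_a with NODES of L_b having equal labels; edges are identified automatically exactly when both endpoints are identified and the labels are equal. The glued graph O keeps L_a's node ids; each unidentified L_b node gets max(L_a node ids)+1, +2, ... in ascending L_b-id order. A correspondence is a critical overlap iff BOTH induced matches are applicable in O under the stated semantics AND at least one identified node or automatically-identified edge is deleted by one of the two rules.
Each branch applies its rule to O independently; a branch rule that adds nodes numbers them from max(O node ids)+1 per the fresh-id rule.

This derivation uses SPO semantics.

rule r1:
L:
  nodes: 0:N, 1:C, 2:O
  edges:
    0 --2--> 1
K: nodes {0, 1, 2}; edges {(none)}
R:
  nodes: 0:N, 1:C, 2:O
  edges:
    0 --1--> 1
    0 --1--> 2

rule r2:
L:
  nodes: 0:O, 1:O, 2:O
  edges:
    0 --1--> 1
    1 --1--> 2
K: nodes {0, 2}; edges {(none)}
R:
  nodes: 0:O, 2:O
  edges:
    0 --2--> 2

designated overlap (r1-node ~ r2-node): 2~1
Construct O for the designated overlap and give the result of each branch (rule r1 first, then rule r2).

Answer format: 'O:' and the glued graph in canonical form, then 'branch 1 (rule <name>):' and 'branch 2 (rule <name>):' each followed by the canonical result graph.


O:
nodes: 0:N, 1:C, 2:O, 3:O, 4:O
edges: (0,1,2); (2,4,1); (3,2,1)
branch 1 (rule r1):
nodes: 0:N, 1:C, 2:O, 3:O, 4:O
edges: (0,1,1); (0,2,1); (2,4,1); (3,2,1)
branch 2 (rule r2):
nodes: 0:N, 1:C, 3:O, 4:O
edges: (0,1,2); (3,4,2)


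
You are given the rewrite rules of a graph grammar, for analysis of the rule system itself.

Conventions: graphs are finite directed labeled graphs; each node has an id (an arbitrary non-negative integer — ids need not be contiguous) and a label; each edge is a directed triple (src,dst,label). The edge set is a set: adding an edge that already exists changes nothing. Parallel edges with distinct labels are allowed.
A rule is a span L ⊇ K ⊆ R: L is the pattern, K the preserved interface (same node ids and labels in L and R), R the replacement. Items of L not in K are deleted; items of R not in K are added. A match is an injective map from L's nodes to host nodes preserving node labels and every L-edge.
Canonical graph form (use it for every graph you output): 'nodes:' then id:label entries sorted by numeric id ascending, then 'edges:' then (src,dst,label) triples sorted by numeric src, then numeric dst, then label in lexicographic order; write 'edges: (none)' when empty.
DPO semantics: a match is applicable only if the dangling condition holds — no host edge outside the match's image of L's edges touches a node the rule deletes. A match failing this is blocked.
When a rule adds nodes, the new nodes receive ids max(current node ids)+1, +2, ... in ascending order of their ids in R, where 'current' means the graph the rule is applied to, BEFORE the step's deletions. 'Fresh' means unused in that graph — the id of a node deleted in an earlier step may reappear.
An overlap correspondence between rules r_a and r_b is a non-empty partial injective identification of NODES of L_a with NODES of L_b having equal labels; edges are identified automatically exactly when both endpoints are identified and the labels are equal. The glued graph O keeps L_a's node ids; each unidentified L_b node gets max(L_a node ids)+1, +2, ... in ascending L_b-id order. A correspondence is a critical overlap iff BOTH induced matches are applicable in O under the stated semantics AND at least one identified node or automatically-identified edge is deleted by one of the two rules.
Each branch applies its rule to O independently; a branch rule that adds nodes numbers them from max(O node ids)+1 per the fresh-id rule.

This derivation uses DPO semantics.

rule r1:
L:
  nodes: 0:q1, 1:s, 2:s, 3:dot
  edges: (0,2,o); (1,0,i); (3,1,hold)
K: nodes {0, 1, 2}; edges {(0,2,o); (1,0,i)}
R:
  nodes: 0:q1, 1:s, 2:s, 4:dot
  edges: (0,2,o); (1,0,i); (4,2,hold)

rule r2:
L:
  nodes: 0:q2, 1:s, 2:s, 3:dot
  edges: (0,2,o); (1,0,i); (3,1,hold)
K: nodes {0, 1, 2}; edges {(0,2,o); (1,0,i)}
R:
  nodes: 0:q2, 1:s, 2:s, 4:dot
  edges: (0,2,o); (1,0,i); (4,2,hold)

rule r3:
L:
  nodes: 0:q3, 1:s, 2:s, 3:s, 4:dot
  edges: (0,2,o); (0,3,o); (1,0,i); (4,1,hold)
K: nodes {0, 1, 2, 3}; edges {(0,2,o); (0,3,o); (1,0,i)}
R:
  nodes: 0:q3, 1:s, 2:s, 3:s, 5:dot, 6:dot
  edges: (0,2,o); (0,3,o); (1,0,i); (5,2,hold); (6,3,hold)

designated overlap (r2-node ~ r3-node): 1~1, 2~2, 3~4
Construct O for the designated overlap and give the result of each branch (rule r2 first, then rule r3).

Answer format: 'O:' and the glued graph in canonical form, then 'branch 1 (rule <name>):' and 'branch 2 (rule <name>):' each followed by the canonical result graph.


O:
nodes: 0:q2, 1:s, 2:s, 3:dot, 4:q3, 5:s
edges: (0,2,o); (1,0,i); (1,4,i); (3,1,hold); (4,2,o); (4,5,o)
branch 1 (rule r2):
nodes: 0:q2, 1:s, 2:s, 4:q3, 5:s, 6:dot
edges: (0,2,o); (1,0,i); (1,4,i); (4,2,o); (4,5,o); (6,2,hold)
branch 2 (rule r3):
nodes: 0:q2, 1:s, 2:s, 4:q3, 5:s, 6:dot, 7:dot
edges: (0,2,o); (1,0,i); (1,4,i); (4,2,o); (4,5,o); (6,2,hold); (7,5,hold)


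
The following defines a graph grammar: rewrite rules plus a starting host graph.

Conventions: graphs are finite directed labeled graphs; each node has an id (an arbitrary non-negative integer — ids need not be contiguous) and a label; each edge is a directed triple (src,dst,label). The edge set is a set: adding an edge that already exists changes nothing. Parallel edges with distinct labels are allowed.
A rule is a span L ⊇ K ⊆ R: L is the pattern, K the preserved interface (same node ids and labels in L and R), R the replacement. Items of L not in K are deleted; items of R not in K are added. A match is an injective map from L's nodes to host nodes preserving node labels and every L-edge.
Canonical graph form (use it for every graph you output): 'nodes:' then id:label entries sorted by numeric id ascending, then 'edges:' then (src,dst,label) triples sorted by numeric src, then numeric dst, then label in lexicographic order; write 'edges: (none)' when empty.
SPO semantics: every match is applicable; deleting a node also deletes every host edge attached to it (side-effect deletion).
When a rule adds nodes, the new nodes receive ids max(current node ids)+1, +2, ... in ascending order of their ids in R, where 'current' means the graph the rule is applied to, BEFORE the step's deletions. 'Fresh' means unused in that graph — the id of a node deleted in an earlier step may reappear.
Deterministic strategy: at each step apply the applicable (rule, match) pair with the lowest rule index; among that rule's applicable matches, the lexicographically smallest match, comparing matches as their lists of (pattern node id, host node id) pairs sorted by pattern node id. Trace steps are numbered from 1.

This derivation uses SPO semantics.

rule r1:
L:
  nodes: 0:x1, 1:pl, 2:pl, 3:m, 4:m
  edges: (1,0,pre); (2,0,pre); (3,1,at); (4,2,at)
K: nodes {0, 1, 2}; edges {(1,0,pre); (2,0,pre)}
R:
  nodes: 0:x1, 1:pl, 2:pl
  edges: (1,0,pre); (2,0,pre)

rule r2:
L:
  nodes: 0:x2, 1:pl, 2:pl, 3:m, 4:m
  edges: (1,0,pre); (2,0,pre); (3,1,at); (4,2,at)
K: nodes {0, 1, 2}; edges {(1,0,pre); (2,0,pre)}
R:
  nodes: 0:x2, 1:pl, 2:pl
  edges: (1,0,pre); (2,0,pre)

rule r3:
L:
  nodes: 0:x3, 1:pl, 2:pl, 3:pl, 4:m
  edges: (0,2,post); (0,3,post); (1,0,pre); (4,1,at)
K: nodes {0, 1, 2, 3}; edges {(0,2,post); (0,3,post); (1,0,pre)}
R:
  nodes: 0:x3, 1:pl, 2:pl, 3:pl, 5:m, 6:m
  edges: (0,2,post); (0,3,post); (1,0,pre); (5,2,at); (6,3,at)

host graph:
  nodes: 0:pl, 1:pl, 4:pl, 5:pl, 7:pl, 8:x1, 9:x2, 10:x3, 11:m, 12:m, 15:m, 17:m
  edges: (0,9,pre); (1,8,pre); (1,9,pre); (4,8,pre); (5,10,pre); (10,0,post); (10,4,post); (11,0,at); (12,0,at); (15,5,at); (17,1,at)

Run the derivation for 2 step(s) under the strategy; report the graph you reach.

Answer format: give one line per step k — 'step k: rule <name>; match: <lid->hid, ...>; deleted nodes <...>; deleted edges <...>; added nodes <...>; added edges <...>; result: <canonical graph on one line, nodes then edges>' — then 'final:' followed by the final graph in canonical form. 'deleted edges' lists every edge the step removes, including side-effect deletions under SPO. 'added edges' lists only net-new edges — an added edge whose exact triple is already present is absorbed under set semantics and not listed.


step 1: rule r2; match: 0->9, 1->0, 2->1, 3->11, 4->17; deleted nodes 11, 17; deleted edges (11,0,at); (17,1,at); added nodes (none); added edges (none); result: nodes: 0:pl, 1:pl, 4:pl, 5:pl, 7:pl, 8:x1, 9:x2, 10:x3, 12:m, 15:m edges: (0,9,pre); (1,8,pre); (1,9,pre); (4,8,pre); (5,10,pre); (10,0,post); (10,4,post); (12,0,at); (15,5,at)
step 2: rule r3; match: 0->10, 1->5, 2->0, 3->4, 4->15; deleted nodes 15; deleted edges (15,5,at); added nodes 16, 17; added edges (16,0,at); (17,4,at); result: nodes: 0:pl, 1:pl, 4:pl, 5:pl, 7:pl, 8:x1, 9:x2, 10:x3, 12:m, 16:m, 17:m edges: (0,9,pre); (1,8,pre); (1,9,pre); (4,8,pre); (5,10,pre); (10,0,post); (10,4,post); (12,0,at); (16,0,at); (17,4,at)
final:
nodes: 0:pl, 1:pl, 4:pl, 5:pl, 7:pl, 8:x1, 9:x2, 10:x3, 12:m, 16:m, 17:m
edges: (0,9,pre); (1,8,pre); (1,9,pre); (4,8,pre); (5,10,pre); (10,0,post); (10,4,post); (12,0,at); (16,0,at); (17,4,at)


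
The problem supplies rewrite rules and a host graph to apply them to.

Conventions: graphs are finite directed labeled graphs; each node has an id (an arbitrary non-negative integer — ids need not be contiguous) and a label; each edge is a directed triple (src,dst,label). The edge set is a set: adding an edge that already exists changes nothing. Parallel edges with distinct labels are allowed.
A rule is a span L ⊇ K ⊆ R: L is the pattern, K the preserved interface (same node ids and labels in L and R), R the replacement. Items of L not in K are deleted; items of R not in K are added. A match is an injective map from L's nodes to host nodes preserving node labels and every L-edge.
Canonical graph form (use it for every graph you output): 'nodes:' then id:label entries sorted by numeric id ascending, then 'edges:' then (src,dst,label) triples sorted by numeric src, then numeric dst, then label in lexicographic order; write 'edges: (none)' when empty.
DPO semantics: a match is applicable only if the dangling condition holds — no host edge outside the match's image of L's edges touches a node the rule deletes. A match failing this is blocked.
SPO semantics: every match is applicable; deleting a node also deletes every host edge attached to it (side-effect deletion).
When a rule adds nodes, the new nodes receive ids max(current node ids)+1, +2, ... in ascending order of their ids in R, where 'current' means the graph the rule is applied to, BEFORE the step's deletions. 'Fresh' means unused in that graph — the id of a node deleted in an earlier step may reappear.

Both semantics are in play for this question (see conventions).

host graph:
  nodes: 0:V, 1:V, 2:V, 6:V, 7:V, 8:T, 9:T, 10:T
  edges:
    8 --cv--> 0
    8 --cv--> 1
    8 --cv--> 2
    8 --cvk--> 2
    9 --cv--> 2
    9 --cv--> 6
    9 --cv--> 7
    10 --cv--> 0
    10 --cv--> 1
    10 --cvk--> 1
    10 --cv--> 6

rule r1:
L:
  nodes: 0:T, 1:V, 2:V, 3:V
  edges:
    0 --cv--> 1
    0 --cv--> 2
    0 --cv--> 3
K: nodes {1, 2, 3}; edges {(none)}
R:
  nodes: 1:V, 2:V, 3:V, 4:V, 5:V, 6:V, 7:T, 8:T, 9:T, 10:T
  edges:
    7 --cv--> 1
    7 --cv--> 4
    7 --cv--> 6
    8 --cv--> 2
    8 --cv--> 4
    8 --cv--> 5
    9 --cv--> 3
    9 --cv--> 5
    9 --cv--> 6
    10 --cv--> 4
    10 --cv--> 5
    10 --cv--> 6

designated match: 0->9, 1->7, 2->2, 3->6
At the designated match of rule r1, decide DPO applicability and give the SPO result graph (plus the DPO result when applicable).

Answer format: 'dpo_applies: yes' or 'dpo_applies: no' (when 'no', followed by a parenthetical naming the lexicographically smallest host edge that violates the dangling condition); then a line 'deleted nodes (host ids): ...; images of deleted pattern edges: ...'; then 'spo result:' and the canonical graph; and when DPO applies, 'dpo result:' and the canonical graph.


dpo_applies: yes
deleted nodes (host ids): 9; images of deleted pattern edges: (9,2,cv); (9,6,cv); (9,7,cv)
spo result:
nodes: 0:V, 1:V, 2:V, 6:V, 7:V, 8:T, 10:T, 11:V, 12:V, 13:V, 14:T, 15:T, 16:T, 17:T
edges: (8,0,cv); (8,1,cv); (8,2,cv); (8,2,cvk); (10,0,cv); (10,1,cv); (10,1,cvk); (10,6,cv); (14,7,cv); (14,11,cv); (14,13,cv); (15,2,cv); (15,11,cv); (15,12,cv); (16,6,cv); (16,12,cv); (16,13,cv); (17,11,cv); (17,12,cv); (17,13,cv)
dpo result:
nodes: 0:V, 1:V, 2:V, 6:V, 7:V, 8:T, 10:T, 11:V, 12:V, 13:V, 14:T, 15:T, 16:T, 17:T
edges: (8,0,cv); (8,1,cv); (8,2,cv); (8,2,cvk); (10,0,cv); (10,1,cv); (10,1,cvk); (10,6,cv); (14,7,cv); (14,11,cv); (14,13,cv); (15,2,cv); (15,11,cv); (15,12,cv); (16,6,cv); (16,12,cv); (16,13,cv); (17,11,cv); (17,12,cv); (17,13,cv)


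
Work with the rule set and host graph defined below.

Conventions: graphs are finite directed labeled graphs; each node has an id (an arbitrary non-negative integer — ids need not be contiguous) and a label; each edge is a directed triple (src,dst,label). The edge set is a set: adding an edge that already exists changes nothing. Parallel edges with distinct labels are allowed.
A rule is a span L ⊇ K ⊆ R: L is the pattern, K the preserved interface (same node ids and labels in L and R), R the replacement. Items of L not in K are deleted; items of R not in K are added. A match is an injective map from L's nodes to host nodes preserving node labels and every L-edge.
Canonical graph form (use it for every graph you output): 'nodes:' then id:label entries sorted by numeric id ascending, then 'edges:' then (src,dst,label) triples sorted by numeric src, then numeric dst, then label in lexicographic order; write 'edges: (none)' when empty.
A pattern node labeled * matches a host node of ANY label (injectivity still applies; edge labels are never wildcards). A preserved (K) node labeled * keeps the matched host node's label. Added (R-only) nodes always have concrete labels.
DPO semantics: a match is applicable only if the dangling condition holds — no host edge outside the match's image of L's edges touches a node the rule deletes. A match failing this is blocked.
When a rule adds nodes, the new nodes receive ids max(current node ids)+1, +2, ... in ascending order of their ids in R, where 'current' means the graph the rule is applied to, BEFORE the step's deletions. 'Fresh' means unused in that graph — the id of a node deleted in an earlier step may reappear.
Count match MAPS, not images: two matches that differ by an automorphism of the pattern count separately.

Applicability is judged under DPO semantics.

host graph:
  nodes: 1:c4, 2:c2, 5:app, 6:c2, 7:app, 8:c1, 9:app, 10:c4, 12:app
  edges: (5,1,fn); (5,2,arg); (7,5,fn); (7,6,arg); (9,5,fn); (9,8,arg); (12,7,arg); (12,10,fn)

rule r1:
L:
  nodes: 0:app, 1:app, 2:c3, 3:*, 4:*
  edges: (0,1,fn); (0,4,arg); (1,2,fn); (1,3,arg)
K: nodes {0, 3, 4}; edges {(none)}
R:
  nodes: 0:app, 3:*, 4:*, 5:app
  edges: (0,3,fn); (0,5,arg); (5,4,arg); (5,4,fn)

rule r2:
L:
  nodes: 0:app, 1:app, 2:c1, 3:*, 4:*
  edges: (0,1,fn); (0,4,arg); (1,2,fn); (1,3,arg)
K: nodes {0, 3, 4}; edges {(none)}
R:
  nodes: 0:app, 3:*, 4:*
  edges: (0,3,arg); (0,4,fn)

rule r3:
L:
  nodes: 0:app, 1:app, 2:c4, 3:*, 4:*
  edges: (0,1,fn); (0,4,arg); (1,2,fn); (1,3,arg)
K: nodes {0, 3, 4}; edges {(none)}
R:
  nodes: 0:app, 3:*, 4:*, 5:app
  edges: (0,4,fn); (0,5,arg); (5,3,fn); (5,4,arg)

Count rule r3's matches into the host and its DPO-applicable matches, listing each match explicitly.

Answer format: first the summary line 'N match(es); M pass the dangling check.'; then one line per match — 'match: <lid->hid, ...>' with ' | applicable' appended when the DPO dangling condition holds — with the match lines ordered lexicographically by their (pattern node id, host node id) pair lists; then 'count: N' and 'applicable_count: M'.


2 match(es); 0 pass the dangling check.
match: 0->7, 1->5, 2->1, 3->2, 4->6
match: 0->9, 1->5, 2->1, 3->2, 4->8
count: 2
applicable_count: 0


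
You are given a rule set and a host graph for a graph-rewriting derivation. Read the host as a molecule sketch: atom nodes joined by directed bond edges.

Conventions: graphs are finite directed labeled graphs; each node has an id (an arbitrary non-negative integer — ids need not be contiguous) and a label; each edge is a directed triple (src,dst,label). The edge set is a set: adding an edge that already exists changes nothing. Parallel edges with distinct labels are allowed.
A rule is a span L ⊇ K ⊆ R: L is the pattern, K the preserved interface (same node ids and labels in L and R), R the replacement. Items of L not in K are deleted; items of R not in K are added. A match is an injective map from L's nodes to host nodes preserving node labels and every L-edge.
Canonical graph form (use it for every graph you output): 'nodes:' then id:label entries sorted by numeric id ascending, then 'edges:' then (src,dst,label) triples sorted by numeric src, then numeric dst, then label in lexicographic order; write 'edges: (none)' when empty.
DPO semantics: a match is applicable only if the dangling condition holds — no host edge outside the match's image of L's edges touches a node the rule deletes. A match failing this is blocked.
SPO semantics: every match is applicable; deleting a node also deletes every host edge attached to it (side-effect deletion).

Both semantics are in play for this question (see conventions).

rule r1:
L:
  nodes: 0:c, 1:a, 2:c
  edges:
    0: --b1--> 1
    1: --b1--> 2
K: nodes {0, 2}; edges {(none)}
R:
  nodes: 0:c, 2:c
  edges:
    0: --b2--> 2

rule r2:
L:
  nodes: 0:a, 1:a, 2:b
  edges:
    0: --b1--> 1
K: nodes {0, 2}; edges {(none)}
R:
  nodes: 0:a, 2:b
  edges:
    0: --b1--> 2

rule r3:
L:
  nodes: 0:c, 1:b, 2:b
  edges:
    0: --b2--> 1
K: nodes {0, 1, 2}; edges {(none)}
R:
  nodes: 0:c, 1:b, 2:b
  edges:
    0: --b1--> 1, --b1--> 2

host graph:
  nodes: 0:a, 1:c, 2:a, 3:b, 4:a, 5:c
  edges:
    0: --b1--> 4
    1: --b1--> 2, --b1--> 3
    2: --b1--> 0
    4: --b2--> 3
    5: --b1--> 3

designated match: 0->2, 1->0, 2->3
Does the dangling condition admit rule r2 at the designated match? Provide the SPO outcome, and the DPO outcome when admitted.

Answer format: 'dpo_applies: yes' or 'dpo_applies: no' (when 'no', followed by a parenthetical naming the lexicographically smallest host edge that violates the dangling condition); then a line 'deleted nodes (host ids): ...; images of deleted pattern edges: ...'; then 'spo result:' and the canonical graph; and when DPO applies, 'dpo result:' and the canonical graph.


dpo_applies: no
(the rule deletes node 0, which keeps host edge (0,4,b1) outside the match image — the dangling condition fails, DPO blocks; SPO proceeds and side-deletes such edges)
deleted nodes (host ids): 0; images of deleted pattern edges: (2,0,b1)
spo result:
nodes: 1:c, 2:a, 3:b, 4:a, 5:c
edges: (1,2,b1); (1,3,b1); (2,3,b1); (4,3,b2); (5,3,b1)


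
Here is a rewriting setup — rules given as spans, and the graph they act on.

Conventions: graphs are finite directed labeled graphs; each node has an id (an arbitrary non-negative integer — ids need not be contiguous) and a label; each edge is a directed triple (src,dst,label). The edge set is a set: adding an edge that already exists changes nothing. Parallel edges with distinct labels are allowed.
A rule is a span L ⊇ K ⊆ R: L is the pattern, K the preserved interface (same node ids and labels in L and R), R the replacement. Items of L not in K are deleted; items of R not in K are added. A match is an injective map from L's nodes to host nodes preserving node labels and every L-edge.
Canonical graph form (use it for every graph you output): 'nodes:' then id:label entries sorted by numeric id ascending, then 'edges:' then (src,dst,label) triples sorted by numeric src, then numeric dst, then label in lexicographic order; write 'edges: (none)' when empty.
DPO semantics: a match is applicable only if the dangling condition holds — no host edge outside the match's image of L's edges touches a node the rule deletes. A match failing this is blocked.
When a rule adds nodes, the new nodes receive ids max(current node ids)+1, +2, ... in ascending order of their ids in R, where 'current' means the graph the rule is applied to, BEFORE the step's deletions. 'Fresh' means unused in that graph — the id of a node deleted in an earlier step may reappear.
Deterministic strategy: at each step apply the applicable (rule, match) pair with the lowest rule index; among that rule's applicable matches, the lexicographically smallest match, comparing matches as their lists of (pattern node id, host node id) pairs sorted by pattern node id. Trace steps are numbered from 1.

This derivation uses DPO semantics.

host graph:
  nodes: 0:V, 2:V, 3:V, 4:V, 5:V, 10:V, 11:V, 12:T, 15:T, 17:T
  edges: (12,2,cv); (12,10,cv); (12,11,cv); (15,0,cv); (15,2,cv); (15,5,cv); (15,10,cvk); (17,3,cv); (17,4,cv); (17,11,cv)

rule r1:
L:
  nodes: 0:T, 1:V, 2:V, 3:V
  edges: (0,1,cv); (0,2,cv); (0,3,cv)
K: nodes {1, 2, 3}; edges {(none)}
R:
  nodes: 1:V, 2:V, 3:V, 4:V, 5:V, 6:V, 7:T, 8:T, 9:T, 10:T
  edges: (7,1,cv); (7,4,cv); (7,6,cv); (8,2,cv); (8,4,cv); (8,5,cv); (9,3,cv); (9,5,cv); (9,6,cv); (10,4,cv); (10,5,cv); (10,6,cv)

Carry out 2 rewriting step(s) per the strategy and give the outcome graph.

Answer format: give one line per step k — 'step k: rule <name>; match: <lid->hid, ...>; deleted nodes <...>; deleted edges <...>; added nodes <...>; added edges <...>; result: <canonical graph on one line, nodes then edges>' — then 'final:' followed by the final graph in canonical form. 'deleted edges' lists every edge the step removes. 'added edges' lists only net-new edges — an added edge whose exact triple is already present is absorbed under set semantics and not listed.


step 1: rule r1; match: 0->12, 1->2, 2->10, 3->11; deleted nodes 12; deleted edges (12,2,cv); (12,10,cv); (12,11,cv); added nodes 18, 19, 20, 21, 22, 23, 24; added edges (21,2,cv); (21,18,cv); (21,20,cv); (22,10,cv); (22,18,cv); (22,19,cv); (23,11,cv); (23,19,cv); (23,20,cv); (24,18,cv); (24,19,cv); (24,20,cv); result: nodes: 0:V, 2:V, 3:V, 4:V, 5:V, 10:V, 11:V, 15:T, 17:T, 18:V, 19:V, 20:V, 21:T, 22:T, 23:T, 24:T edges: (15,0,cv); (15,2,cv); (15,5,cv); (15,10,cvk); (17,3,cv); (17,4,cv); (17,11,cv); (21,2,cv); (21,18,cv); (21,20,cv); (22,10,cv); (22,18,cv); (22,19,cv); (23,11,cv); (23,19,cv); (23,20,cv); (24,18,cv); (24,19,cv); (24,20,cv)
step 2: rule r1; match: 0->17, 1->3, 2->4, 3->11; deleted nodes 17; deleted edges (17,3,cv); (17,4,cv); (17,11,cv); added nodes 25, 26, 27, 28, 29, 30, 31; added edges (28,3,cv); (28,25,cv); (28,27,cv); (29,4,cv); (29,25,cv); (29,26,cv); (30,11,cv); (30,26,cv); (30,27,cv); (31,25,cv); (31,26,cv); (31,27,cv); result: nodes: 0:V, 2:V, 3:V, 4:V, 5:V, 10:V, 11:V, 15:T, 18:V, 19:V, 20:V, 21:T, 22:T, 23:T, 24:T, 25:V, 26:V, 27:V, 28:T, 29:T, 30:T, 31:T edges: (15,0,cv); (15,2,cv); (15,5,cv); (15,10,cvk); (21,2,cv); (21,18,cv); (21,20,cv); (22,10,cv); (22,18,cv); (22,19,cv); (23,11,cv); (23,19,cv); (23,20,cv); (24,18,cv); (24,19,cv); (24,20,cv); (28,3,cv); (28,25,cv); (28,27,cv); (29,4,cv); (29,25,cv); (29,26,cv); (30,11,cv); (30,26,cv); (30,27,cv); (31,25,cv); (31,26,cv); (31,27,cv)
final:
nodes: 0:V, 2:V, 3:V, 4:V, 5:V, 10:V, 11:V, 15:T, 18:V, 19:V, 20:V, 21:T, 22:T, 23:T, 24:T, 25:V, 26:V, 27:V, 28:T, 29:T, 30:T, 31:T
edges: (15,0,cv); (15,2,cv); (15,5,cv); (15,10,cvk); (21,2,cv); (21,18,cv); (21,20,cv); (22,10,cv); (22,18,cv); (22,19,cv); (23,11,cv); (23,19,cv); (23,20,cv); (24,18,cv); (24,19,cv); (24,20,cv); (28,3,cv); (28,25,cv); (28,27,cv); (29,4,cv); (29,25,cv); (29,26,cv); (30,11,cv); (30,26,cv); (30,27,cv); (31,25,cv); (31,26,cv); (31,27,cv)


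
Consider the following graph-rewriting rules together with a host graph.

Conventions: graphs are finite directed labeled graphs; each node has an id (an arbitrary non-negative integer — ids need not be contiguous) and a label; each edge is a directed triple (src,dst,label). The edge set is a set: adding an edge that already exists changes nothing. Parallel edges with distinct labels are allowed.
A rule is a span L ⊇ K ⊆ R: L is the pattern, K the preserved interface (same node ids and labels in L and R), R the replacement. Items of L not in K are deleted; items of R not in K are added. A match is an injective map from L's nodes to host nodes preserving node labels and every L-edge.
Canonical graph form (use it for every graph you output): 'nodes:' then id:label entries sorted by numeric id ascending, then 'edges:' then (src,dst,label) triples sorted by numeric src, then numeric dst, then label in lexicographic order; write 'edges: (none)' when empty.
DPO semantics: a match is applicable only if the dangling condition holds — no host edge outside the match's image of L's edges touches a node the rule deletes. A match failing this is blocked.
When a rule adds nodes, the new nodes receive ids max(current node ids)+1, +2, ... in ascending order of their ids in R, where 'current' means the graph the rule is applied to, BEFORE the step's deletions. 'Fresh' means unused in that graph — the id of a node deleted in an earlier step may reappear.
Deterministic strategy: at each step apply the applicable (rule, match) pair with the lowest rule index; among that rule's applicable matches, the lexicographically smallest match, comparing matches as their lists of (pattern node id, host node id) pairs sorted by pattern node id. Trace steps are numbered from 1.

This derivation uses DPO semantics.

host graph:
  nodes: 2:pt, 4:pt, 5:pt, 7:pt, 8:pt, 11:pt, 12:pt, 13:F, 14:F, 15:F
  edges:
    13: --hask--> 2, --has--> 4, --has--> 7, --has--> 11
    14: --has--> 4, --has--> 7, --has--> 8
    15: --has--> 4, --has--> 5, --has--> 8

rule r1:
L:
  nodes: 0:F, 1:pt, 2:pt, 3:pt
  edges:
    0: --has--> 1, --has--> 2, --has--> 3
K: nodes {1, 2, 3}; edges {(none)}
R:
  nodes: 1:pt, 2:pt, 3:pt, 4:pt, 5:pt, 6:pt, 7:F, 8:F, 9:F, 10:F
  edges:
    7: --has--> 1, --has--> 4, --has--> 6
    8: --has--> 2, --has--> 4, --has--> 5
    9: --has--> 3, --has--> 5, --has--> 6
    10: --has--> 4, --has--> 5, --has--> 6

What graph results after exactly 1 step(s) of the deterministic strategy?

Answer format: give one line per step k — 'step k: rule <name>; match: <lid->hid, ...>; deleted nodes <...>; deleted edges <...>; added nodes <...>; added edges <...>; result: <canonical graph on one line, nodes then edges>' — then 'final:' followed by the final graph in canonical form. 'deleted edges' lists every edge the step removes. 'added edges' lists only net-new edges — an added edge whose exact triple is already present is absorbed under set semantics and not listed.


step 1: rule r1; match: 0->14, 1->4, 2->7, 3->8; deleted nodes 14; deleted edges (14,4,has); (14,7,has); (14,8,has); added nodes 16, 17, 18, 19, 20, 21, 22; added edges (19,4,has); (19,16,has); (19,18,has); (20,7,has); (20,16,has); (20,17,has); (21,8,has); (21,17,has); (21,18,has); (22,16,has); (22,17,has); (22,18,has); result: nodes: 2:pt, 4:pt, 5:pt, 7:pt, 8:pt, 11:pt, 12:pt, 13:F, 15:F, 16:pt, 17:pt, 18:pt, 19:F, 20:F, 21:F, 22:F edges: (13,2,hask); (13,4,has); (13,7,has); (13,11,has); (15,4,has); (15,5,has); (15,8,has); (19,4,has); (19,16,has); (19,18,has); (20,7,has); (20,16,has); (20,17,has); (21,8,has); (21,17,has); (21,18,has); (22,16,has); (22,17,has); (22,18,has)
final:
nodes: 2:pt, 4:pt, 5:pt, 7:pt, 8:pt, 11:pt, 12:pt, 13:F, 15:F, 16:pt, 17:pt, 18:pt, 19:F, 20:F, 21:F, 22:F
edges: (13,2,hask); (13,4,has); (13,7,has); (13,11,has); (15,4,has); (15,5,has); (15,8,has); (19,4,has); (19,16,has); (19,18,has); (20,7,has); (20,16,has); (20,17,has); (21,8,has); (21,17,has); (21,18,has); (22,16,has); (22,17,has); (22,18,has)


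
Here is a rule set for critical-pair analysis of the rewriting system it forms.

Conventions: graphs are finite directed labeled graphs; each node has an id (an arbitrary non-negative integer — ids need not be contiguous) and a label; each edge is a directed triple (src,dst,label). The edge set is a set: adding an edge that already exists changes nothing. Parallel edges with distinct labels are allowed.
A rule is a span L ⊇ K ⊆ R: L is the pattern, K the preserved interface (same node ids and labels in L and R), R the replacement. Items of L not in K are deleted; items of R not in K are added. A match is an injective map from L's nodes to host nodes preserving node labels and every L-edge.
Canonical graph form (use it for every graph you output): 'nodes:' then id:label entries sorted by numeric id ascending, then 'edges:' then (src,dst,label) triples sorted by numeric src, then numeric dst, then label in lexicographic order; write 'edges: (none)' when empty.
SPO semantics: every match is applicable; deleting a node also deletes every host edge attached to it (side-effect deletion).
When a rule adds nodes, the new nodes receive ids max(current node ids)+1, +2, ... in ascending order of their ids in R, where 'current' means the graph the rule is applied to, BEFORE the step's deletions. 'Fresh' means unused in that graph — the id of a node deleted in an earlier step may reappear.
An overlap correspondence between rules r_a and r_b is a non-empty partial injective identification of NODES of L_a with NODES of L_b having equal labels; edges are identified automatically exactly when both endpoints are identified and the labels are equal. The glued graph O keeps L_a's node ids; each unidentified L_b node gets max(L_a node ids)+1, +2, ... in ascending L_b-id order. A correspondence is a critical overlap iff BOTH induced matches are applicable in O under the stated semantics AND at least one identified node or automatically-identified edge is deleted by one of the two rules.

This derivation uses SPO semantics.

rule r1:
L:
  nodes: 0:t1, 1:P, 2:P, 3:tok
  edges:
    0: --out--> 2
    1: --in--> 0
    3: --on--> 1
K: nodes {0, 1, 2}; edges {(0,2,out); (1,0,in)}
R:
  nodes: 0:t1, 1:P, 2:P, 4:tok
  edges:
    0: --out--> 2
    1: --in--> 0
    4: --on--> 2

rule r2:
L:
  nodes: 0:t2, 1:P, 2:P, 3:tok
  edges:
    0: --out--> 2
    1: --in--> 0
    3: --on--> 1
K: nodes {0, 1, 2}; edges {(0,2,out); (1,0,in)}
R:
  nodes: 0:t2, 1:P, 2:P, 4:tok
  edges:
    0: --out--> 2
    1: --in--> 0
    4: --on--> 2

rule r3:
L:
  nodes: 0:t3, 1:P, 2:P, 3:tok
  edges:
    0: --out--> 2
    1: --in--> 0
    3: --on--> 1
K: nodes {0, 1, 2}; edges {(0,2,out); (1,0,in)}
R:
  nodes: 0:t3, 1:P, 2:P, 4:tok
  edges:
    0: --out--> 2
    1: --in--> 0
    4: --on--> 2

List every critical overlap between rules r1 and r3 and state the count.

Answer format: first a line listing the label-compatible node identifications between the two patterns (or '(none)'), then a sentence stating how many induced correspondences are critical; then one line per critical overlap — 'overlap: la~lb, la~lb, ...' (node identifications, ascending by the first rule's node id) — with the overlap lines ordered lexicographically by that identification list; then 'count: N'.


label-compatible node identifications between L(r1) and L(r3): 1~1, 1~2, 2~1, 2~2, 3~3
7 of the induced correspondences are critical overlaps of r1 and r3.
overlap: 1~1, 2~2, 3~3
overlap: 1~1, 3~3
overlap: 1~2, 2~1, 3~3
overlap: 1~2, 3~3
overlap: 2~1, 3~3
overlap: 2~2, 3~3
overlap: 3~3
count: 7
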